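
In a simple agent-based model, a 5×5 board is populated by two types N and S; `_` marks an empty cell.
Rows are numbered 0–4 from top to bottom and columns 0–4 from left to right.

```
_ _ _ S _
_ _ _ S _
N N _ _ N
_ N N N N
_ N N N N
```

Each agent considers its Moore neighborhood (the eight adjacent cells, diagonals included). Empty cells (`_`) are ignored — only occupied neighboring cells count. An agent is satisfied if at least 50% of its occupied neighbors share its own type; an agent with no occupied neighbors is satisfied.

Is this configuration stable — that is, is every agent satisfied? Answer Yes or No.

Row 0: (0,3)S 1/1 ✓
Row 1: (1,3)S 1/2 ✓
Row 2: (2,0)N 2/2 ✓ · (2,1)N 3/3 ✓ · (2,4)N 2/3 ✓
Row 3: (3,1)N 5/5 ✓ · (3,2)N 6/6 ✓ · (3,3)N 6/6 ✓ · (3,4)N 4/4 ✓
Row 4: (4,1)N 3/3 ✓ · (4,2)N 5/5 ✓ · (4,3)N 5/5 ✓ · (4,4)N 3/3 ✓
All meet the threshold, so the configuration is stable.

Yes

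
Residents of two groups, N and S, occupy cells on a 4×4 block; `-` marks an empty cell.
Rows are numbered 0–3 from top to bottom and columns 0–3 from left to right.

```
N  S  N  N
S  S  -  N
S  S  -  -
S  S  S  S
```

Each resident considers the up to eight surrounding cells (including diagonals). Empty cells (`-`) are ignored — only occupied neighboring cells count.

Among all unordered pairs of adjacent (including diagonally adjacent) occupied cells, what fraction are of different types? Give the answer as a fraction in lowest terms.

Scan each occupied cell's neighbors to the right and below (and the two forward diagonals) so each pair is counted once.
Row 0: N(0,0)–S(0,1)≠ N(0,0)–S(1,0)≠ N(0,0)–S(1,1)≠ S(0,1)–N(0,2)≠ S(0,1)–S(1,1)= S(0,1)–S(1,0)= N(0,2)–N(0,3)= N(0,2)–N(1,3)= N(0,2)–S(1,1)≠ N(0,3)–N(1,3)=  → 5/10 unlike.
Row 1: S(1,0)–S(1,1)= S(1,0)–S(2,0)= S(1,0)–S(2,1)= S(1,1)–S(2,1)= S(1,1)–S(2,0)=  → 0/5 unlike.
Row 2: S(2,0)–S(2,1)= S(2,0)–S(3,0)= S(2,0)–S(3,1)= S(2,1)–S(3,1)= S(2,1)–S(3,2)= S(2,1)–S(3,0)=  → 0/6 unlike.
Row 3: S(3,0)–S(3,1)= S(3,1)–S(3,2)= S(3,2)–S(3,3)=  → 0/3 unlike.
Total adjacent occupied pairs: 24; unlike-type pairs: 5.
5/24 is already in lowest terms.

5/24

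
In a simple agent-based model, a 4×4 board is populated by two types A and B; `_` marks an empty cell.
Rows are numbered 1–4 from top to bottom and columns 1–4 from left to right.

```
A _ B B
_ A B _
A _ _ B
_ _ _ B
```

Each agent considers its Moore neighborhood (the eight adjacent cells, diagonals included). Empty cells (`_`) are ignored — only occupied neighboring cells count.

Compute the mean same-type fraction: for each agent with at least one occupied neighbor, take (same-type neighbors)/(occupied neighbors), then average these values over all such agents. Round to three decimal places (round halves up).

0.865

Row 1: (1,1)A 1/1 · (1,3)B 2/3 · (1,4)B 2/2
Row 2: (2,2)A 2/4 · (2,3)B 3/4
Row 3: (3,1)A 1/1 · (3,4)B 2/2
Row 4: (4,4)B 1/1
Sum over 8 agents: 1/1 + 2/3 + 2/2 + 2/4 + 3/4 + 1/1 + 2/2 + 1/1 = 83/12; mean = 83/12 ÷ 8 = 83/96 = 0.864583… → 0.865.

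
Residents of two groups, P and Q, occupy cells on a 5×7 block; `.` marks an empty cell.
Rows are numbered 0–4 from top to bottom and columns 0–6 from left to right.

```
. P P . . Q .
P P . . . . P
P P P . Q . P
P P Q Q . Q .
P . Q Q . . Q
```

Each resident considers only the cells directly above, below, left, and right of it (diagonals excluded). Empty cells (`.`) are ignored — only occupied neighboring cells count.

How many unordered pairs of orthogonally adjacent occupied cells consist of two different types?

Scan each occupied cell's neighbors to the right and below so each pair is counted once.
From row 0: 0 unlike of 2 pairs (running 0/2).
From row 1: 0 unlike of 4 pairs (running 0/6).
From row 2: 1 unlike of 5 pairs (running 1/11).
From row 3: 1 unlike of 6 pairs (running 2/17).
From row 4: 0 unlike of 1 pairs (running 2/18).
Total adjacent occupied pairs: 18; unlike-type pairs: 2.

2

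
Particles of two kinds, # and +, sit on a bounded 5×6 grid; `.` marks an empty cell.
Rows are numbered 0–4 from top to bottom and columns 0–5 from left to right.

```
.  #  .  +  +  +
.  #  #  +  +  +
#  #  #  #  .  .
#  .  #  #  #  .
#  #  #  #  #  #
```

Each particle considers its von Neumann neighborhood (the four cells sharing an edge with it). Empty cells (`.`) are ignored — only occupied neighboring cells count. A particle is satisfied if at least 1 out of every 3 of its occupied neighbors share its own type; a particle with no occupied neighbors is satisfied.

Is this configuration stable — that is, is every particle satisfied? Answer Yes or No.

Yes

Row 0: (0,1)# 1/1 ✓ · (0,3)+ 2/2 ✓ · (0,4)+ 3/3 ✓ · (0,5)+ 2/2 ✓
Row 1: (1,1)# 3/3 ✓ · (1,2)# 2/3 ✓ · (1,3)+ 2/4 ✓ · (1,4)+ 3/3 ✓ · (1,5)+ 2/2 ✓
Row 2: (2,0)# 2/2 ✓ · (2,1)# 3/3 ✓ · (2,2)# 4/4 ✓ · (2,3)# 2/3 ✓
Row 3: (3,0)# 2/2 ✓ · (3,2)# 3/3 ✓ · (3,3)# 4/4 ✓ · (3,4)# 2/2 ✓
Row 4: (4,0)# 2/2 ✓ · (4,1)# 2/2 ✓ · (4,2)# 3/3 ✓ · (4,3)# 3/3 ✓ · (4,4)# 3/3 ✓ · (4,5)# 1/1 ✓
All meet the threshold, so the configuration is stable.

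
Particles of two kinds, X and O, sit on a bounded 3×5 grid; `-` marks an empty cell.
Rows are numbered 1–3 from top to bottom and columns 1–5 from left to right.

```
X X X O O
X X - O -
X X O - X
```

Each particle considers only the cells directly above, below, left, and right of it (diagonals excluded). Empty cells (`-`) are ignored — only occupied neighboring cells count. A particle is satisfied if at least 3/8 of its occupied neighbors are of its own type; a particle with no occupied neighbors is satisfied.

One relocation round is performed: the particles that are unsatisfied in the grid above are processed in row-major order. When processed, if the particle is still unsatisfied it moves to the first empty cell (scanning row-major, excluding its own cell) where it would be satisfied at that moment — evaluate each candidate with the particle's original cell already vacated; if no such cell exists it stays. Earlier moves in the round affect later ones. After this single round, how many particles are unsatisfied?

1

Initially unsatisfied (in order): (3,3).
  (3,3) → (2,5).
Resulting grid:
X X X O O
X X - O O
X X - - X
Unsatisfied now: (3,5).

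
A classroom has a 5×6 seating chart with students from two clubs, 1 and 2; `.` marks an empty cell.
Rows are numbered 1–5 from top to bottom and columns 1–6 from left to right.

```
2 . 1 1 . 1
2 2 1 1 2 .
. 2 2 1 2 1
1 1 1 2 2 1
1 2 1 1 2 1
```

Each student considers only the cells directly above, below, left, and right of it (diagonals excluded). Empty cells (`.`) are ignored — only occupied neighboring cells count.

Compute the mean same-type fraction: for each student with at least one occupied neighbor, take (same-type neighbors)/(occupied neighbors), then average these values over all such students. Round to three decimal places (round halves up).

0.583

(1,1)2 1/1
(1,3)1 2/2
(1,4)1 2/2
(1,6)1 — no occupied neighbors
(2,1)2 2/2
(2,2)2 2/3
(2,3)1 2/4
(2,4)1 3/4
(2,5)2 1/2
(3,2)2 2/3
(3,3)2 1/4
(3,4)1 1/4
(3,5)2 2/4
(3,6)1 1/2
(4,1)1 2/2
(4,2)1 2/4
(4,3)1 2/4
(4,4)2 1/4
(4,5)2 3/4
(4,6)1 2/3
(5,1)1 1/2
(5,2)2 0/3
(5,3)1 2/3
(5,4)1 1/3
(5,5)2 1/3
(5,6)1 1/2
Sum over 25 students: 1/1 + 2/2 + 2/2 + 2/2 + 2/3 + 2/4 + 3/4 + 1/2 + 2/3 + 1/4 + 1/4 + 2/4 + 1/2 + 2/2 + 2/4 + 2/4 + 1/4 + 3/4 + 2/3 + 1/2 + 0/3 + 2/3 + 1/3 + 1/3 + 1/2 = 175/12; mean = 175/12 ÷ 25 = 7/12 = 0.583333… → 0.583.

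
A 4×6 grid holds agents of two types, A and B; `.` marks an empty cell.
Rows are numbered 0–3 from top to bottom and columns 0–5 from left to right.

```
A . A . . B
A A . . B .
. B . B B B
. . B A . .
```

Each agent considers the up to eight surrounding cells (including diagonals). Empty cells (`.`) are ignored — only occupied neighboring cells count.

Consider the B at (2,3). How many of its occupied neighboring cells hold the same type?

3

Occupied neighbors of (2,3): (1,4)=B, (2,4)=B, (3,2)=B, (3,3)=A.
Same type (B): 3 of 4.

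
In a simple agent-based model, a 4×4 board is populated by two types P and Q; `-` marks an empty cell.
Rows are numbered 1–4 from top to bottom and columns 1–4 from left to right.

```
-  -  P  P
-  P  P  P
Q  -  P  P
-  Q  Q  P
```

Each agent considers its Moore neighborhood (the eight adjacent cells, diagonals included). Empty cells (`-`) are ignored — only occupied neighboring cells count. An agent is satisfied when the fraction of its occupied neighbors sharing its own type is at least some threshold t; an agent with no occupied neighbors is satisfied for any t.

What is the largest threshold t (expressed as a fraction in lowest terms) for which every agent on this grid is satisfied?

1/4

Row 1: (1,3)P 4/4 · (1,4)P 3/3
Row 2: (2,2)P 3/4 · (2,3)P 6/6 · (2,4)P 5/5
Row 3: (3,1)Q 1/2 · (3,3)P 5/7 · (3,4)P 4/5
Row 4: (4,2)Q 2/3 · (4,3)Q 1/4 · (4,4)P 2/3
The smallest same-type fraction is 1/4 at (4,3), which reduces to 1/4. Any threshold above that leaves this agent unsatisfied.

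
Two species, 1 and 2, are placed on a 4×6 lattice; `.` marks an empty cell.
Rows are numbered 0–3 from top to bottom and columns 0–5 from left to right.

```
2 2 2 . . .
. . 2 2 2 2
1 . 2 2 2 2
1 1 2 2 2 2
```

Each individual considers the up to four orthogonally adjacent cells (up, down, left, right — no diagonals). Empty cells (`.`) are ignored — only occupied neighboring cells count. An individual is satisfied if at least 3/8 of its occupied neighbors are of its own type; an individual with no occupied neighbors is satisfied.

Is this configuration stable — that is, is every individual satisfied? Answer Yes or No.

Row 0: (0,0)2 1/1 ✓ · (0,1)2 2/2 ✓ · (0,2)2 2/2 ✓
Row 1: (1,2)2 3/3 ✓ · (1,3)2 3/3 ✓ · (1,4)2 3/3 ✓ · (1,5)2 2/2 ✓
Row 2: (2,0)1 1/1 ✓ · (2,2)2 3/3 ✓ · (2,3)2 4/4 ✓ · (2,4)2 4/4 ✓ · (2,5)2 3/3 ✓
Row 3: (3,0)1 2/2 ✓ · (3,1)1 1/2 ✓ · (3,2)2 2/3 ✓ · (3,3)2 3/3 ✓ · (3,4)2 3/3 ✓ · (3,5)2 2/2 ✓
All meet the threshold, so the configuration is stable.

Yes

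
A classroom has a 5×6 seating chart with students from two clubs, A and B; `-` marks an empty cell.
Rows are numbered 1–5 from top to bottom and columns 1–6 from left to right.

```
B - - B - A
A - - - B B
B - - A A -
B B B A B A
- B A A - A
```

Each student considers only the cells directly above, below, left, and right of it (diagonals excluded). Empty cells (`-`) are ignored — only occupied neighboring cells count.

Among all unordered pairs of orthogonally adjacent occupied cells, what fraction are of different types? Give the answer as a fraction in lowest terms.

Scan each occupied cell's neighbors to the right and below so each pair is counted once.
Row 1: B(1,1)–A(2,1)≠ A(1,6)–B(2,6)≠  → 2/2 unlike.
Row 2: A(2,1)–B(3,1)≠ B(2,5)–B(2,6)= B(2,5)–A(3,5)≠  → 2/3 unlike.
Row 3: B(3,1)–B(4,1)= A(3,4)–A(3,5)= A(3,4)–A(4,4)= A(3,5)–B(4,5)≠  → 1/4 unlike.
Row 4: B(4,1)–B(4,2)= B(4,2)–B(4,3)= B(4,2)–B(5,2)= B(4,3)–A(4,4)≠ B(4,3)–A(5,3)≠ A(4,4)–B(4,5)≠ A(4,4)–A(5,4)= B(4,5)–A(4,6)≠ A(4,6)–A(5,6)=  → 4/9 unlike.
Row 5: B(5,2)–A(5,3)≠ A(5,3)–A(5,4)=  → 1/2 unlike.
Total adjacent occupied pairs: 20; unlike-type pairs: 10.
10/20 reduces to 1/2.

1/2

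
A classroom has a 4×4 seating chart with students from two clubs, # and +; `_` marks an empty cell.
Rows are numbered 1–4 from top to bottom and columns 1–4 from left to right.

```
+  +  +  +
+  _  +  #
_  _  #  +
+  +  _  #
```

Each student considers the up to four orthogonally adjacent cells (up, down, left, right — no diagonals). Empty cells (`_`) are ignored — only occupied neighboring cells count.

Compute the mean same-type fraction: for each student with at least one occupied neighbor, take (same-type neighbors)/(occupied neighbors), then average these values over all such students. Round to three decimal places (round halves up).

0.569

(1,1)+ 2/2
(1,2)+ 2/2
(1,3)+ 3/3
(1,4)+ 1/2
(2,1)+ 1/1
(2,3)+ 1/3
(2,4)# 0/3
(3,3)# 0/2
(3,4)+ 0/3
(4,1)+ 1/1
(4,2)+ 1/1
(4,4)# 0/1
Sum over 12 students: 2/2 + 2/2 + 3/3 + 1/2 + 1/1 + 1/3 + 0/3 + 0/2 + 0/3 + 1/1 + 1/1 + 0/1 = 41/6; mean = 41/6 ÷ 12 = 41/72 = 0.569444… → 0.569.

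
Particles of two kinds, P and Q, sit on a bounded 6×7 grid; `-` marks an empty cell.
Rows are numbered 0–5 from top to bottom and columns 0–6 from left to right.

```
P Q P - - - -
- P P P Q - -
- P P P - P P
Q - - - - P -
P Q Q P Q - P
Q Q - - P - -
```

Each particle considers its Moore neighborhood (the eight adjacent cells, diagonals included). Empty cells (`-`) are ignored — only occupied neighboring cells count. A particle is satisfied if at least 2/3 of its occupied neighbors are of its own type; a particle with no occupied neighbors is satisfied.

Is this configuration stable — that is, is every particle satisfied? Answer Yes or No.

(0,0)P 1/2 ✗
(0,1)Q 0/4 ✗
(0,2)P 3/4 ✓
(1,1)P 5/6 ✓
(1,2)P 6/7 ✓
(1,3)P 4/5 ✓
(1,4)Q 0/3 ✗
(2,1)P 3/4 ✓
(2,2)P 5/5 ✓
(2,3)P 3/4 ✓
(2,5)P 2/3 ✓
(2,6)P 2/2 ✓
(3,0)Q 1/3 ✗
(3,5)P 3/4 ✓
(4,0)P 0/4 ✗
(4,1)Q 4/5 ✓
(4,2)Q 2/3 ✓
(4,3)P 1/3 ✗
(4,4)Q 0/3 ✗
(4,6)P 1/1 ✓
(5,0)Q 2/3 ✓
(5,1)Q 3/4 ✓
(5,4)P 1/2 ✗
For instance (0,0) has only 1/2 same-type neighbors, below 2/3.

No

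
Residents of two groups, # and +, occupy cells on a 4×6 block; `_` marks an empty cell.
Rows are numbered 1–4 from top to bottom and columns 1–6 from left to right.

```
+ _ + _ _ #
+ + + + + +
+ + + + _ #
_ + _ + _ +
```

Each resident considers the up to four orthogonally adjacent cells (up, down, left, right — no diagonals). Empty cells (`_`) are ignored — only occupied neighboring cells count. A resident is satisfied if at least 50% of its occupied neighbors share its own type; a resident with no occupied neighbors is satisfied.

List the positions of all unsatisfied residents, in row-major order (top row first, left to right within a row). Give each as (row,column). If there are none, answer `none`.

Row 1: (1,1)+ 1/1 ok · (1,3)+ 1/1 ok · (1,6)# 0/1 unhappy
Row 2: (2,1)+ 3/3 ok · (2,2)+ 3/3 ok · (2,3)+ 4/4 ok · (2,4)+ 3/3 ok · (2,5)+ 2/2 ok · (2,6)+ 1/3 unhappy
Row 3: (3,1)+ 2/2 ok · (3,2)+ 4/4 ok · (3,3)+ 3/3 ok · (3,4)+ 3/3 ok · (3,6)# 0/2 unhappy
Row 4: (4,2)+ 1/1 ok · (4,4)+ 1/1 ok · (4,6)+ 0/1 unhappy

(1,6), (2,6), (3,6), (4,6)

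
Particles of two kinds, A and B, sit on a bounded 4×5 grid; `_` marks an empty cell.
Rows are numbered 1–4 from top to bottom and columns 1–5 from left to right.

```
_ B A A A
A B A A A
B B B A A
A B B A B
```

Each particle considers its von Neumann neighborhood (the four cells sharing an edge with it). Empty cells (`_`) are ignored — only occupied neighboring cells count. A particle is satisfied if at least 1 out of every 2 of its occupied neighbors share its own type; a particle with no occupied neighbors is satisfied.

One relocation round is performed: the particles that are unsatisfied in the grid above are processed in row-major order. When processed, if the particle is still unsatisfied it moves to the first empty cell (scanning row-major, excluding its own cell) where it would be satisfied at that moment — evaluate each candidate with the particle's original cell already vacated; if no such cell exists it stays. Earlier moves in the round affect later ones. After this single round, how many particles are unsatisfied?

Initially unsatisfied (in order): (2,1), (3,1), (4,1), (4,4), (4,5).
  (2,1): no empty cell satisfies it; stays.
  (3,1) → (1,1).
  (4,1) → (3,1).
  (4,4) → (4,1).
  (4,5) → (4,4).
Resulting grid:
B B A A A
A B A A A
A B B A A
A B B B _
Unsatisfied now: (2,1).

1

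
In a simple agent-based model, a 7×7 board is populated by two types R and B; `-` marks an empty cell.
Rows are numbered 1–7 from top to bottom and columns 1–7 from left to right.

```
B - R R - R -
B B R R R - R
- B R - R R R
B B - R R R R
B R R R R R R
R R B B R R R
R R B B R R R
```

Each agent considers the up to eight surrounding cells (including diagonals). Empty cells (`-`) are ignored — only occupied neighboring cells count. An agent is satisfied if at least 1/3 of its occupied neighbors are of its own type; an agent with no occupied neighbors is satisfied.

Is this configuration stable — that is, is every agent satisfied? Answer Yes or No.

Row 1: (1,1)B 2/2 satisfied · (1,3)R 3/4 satisfied · (1,4)R 4/4 satisfied · (1,6)R 2/2 satisfied
Row 2: (2,1)B 3/3 satisfied · (2,2)B 3/6 satisfied · (2,3)R 4/6 satisfied · (2,4)R 6/6 satisfied · (2,5)R 5/5 satisfied · (2,7)R 3/3 satisfied
Row 3: (3,2)B 4/6 satisfied · (3,3)R 3/6 satisfied · (3,5)R 6/6 satisfied · (3,6)R 7/7 satisfied · (3,7)R 4/4 satisfied
Row 4: (4,1)B 3/4 satisfied · (4,2)B 3/6 satisfied · (4,4)R 6/6 satisfied · (4,5)R 7/7 satisfied · (4,6)R 8/8 satisfied · (4,7)R 5/5 satisfied
Row 5: (5,1)B 2/5 satisfied · (5,2)R 3/7 satisfied · (5,3)R 4/7 satisfied · (5,4)R 5/7 satisfied · (5,5)R 7/8 satisfied · (5,6)R 8/8 satisfied · (5,7)R 5/5 satisfied
Row 6: (6,1)R 4/5 satisfied · (6,2)R 5/8 satisfied · (6,3)B 3/8 satisfied · (6,4)B 3/8 satisfied · (6,5)R 6/8 satisfied · (6,6)R 8/8 satisfied · (6,7)R 5/5 satisfied
Row 7: (7,1)R 3/3 satisfied · (7,2)R 3/5 satisfied · (7,3)B 3/5 satisfied · (7,4)B 3/5 satisfied · (7,5)R 3/5 satisfied · (7,6)R 5/5 satisfied · (7,7)R 3/3 satisfied
All meet the threshold, so the configuration is stable.

Yes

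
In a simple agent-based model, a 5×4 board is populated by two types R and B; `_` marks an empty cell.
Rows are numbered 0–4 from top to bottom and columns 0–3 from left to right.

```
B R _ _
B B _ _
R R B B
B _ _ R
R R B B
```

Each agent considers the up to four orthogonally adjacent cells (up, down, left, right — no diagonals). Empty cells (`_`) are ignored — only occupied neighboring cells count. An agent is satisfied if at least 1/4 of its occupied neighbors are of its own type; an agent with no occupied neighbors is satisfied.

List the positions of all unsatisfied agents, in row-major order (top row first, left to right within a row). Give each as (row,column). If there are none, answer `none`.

Row 0: (0,0)B 1/2 ✓ · (0,1)R 0/2 ✗
Row 1: (1,0)B 2/3 ✓ · (1,1)B 1/3 ✓
Row 2: (2,0)R 1/3 ✓ · (2,1)R 1/3 ✓ · (2,2)B 1/2 ✓ · (2,3)B 1/2 ✓
Row 3: (3,0)B 0/2 ✗ · (3,3)R 0/2 ✗
Row 4: (4,0)R 1/2 ✓ · (4,1)R 1/2 ✓ · (4,2)B 1/2 ✓ · (4,3)B 1/2 ✓

(0,1), (3,0), (3,3)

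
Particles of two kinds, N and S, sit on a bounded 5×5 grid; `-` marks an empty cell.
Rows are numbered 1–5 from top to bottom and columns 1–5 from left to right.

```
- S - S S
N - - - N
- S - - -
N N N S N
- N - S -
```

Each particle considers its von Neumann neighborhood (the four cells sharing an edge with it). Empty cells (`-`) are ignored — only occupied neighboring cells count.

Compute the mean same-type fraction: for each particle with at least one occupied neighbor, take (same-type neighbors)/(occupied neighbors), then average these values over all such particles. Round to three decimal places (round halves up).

0.553

(1,2)S — no occupied neighbors
(1,4)S 1/1
(1,5)S 1/2
(2,1)N — no occupied neighbors
(2,5)N 0/1
(3,2)S 0/1
(4,1)N 1/1
(4,2)N 3/4
(4,3)N 1/2
(4,4)S 1/3
(4,5)N 0/1
(5,2)N 1/1
(5,4)S 1/1
Sum over 11 particles: 1/1 + 1/2 + 0/1 + 0/1 + 1/1 + 3/4 + 1/2 + 1/3 + 0/1 + 1/1 + 1/1 = 73/12; mean = 73/12 ÷ 11 = 73/132 = 0.553030… → 0.553.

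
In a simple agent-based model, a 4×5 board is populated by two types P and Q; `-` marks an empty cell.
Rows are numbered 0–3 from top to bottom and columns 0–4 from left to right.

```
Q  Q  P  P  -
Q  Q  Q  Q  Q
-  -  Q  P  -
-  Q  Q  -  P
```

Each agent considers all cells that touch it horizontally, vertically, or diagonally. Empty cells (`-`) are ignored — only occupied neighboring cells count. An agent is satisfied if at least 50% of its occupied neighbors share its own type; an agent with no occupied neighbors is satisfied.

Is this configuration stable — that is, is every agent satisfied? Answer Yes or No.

No

(0,0)Q 3/3 satisfied
(0,1)Q 4/5 satisfied
(0,2)P 1/5 not
(0,3)P 1/4 not
(1,0)Q 3/3 satisfied
(1,1)Q 5/6 satisfied
(1,2)Q 4/7 satisfied
(1,3)Q 3/6 satisfied
(1,4)Q 1/3 not
(2,2)Q 5/6 satisfied
(2,3)P 1/6 not
(3,1)Q 2/2 satisfied
(3,2)Q 2/3 satisfied
(3,4)P 1/1 satisfied
For instance (0,2) has only 1/5 same-type neighbors, below 1/2.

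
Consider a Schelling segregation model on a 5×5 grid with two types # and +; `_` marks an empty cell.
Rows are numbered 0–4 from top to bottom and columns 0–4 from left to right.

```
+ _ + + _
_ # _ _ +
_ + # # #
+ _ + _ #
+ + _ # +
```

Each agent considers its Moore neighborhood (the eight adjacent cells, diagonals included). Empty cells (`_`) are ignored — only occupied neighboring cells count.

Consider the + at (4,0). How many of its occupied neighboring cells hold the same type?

Occupied neighbors of (4,0): (3,0)=+, (4,1)=+.
Same type (+): 2 of 2.

2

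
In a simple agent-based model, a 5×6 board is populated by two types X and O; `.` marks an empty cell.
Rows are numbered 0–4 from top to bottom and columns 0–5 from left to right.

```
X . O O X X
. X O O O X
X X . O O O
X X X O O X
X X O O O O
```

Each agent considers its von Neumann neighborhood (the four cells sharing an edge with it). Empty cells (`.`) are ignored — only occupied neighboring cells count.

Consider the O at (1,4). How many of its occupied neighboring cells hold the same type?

Occupied neighbors of (1,4): (0,4)=X, (2,4)=O, (1,3)=O, (1,5)=X.
Same type (O): 2 of 4.

2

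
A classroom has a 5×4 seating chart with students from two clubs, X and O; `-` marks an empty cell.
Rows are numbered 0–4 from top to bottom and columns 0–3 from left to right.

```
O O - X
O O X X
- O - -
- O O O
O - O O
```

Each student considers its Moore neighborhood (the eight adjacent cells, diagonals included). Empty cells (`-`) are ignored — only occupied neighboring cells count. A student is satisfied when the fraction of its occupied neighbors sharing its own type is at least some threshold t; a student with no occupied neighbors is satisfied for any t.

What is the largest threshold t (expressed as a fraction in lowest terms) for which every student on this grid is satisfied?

2/5

Row 0: (0,0)O 3/3 · (0,1)O 3/4 · (0,3)X 2/2
Row 1: (1,0)O 4/4 · (1,1)O 4/5 · (1,2)X 2/5 · (1,3)X 2/2
Row 2: (2,1)O 4/5
Row 3: (3,1)O 4/4 · (3,2)O 5/5 · (3,3)O 3/3
Row 4: (4,0)O 1/1 · (4,2)O 4/4 · (4,3)O 3/3
The smallest same-type fraction is 2/5 at (1,2), which reduces to 2/5. Any threshold above that leaves this student unsatisfied.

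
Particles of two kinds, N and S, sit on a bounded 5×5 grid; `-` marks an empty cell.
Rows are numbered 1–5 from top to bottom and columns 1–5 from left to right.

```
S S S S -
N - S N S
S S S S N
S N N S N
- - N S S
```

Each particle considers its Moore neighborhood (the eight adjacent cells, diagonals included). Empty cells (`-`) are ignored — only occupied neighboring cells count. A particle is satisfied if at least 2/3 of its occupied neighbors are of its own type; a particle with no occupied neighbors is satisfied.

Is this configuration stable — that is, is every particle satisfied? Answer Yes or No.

Row 1: (1,1)S 1/2 not · (1,2)S 3/4 satisfied · (1,3)S 3/4 satisfied · (1,4)S 3/4 satisfied
Row 2: (2,1)N 0/4 not · (2,3)S 6/7 satisfied · (2,4)N 1/7 not · (2,5)S 2/4 not
Row 3: (3,1)S 2/4 not · (3,2)S 4/7 not · (3,3)S 4/7 not · (3,4)S 4/8 not · (3,5)N 2/5 not
Row 4: (4,1)S 2/3 satisfied · (4,2)N 2/6 not · (4,3)N 2/7 not · (4,4)S 4/8 not · (4,5)N 1/5 not
Row 5: (5,3)N 2/4 not · (5,4)S 2/5 not · (5,5)S 2/3 satisfied
For instance (1,1) has only 1/2 same-type neighbors, below 2/3.

No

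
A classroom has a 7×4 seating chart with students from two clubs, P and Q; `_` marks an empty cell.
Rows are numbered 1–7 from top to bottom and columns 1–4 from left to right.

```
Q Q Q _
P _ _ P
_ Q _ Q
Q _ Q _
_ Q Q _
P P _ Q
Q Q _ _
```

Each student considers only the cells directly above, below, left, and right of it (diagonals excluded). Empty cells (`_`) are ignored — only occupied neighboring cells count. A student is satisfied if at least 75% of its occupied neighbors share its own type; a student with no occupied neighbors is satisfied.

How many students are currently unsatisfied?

9

Row 1: (1,1)Q 1/2 not · (1,2)Q 2/2 satisfied · (1,3)Q 1/1 satisfied
Row 2: (2,1)P 0/1 not · (2,4)P 0/1 not
Row 3: (3,2)Q 0/0 satisfied · (3,4)Q 0/1 not
Row 4: (4,1)Q 0/0 satisfied · (4,3)Q 1/1 satisfied
Row 5: (5,2)Q 1/2 not · (5,3)Q 2/2 satisfied
Row 6: (6,1)P 1/2 not · (6,2)P 1/3 not · (6,4)Q 0/0 satisfied
Row 7: (7,1)Q 1/2 not · (7,2)Q 1/2 not
Unsatisfied: (1,1), (2,1), (2,4), (3,4), (5,2), (6,1), (6,2), (7,1), (7,2) — 9 in total.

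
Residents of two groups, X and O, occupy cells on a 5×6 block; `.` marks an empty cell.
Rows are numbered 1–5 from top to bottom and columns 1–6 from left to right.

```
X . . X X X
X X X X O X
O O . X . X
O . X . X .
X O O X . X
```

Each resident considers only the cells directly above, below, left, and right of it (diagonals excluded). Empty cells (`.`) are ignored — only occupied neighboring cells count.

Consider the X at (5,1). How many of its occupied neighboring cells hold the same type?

Occupied neighbors of (5,1): (4,1)=O, (5,2)=O.
Same type (X): 0 of 2.

0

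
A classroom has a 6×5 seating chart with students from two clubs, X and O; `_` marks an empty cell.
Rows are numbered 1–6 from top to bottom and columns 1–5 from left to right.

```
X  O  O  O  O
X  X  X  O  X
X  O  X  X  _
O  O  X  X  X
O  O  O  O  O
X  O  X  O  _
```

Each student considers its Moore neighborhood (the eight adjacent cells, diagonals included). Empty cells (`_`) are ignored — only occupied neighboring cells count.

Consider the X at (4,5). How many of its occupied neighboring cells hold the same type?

2

Occupied neighbors of (4,5): (3,4)=X, (4,4)=X, (5,4)=O, (5,5)=O.
Same type (X): 2 of 4.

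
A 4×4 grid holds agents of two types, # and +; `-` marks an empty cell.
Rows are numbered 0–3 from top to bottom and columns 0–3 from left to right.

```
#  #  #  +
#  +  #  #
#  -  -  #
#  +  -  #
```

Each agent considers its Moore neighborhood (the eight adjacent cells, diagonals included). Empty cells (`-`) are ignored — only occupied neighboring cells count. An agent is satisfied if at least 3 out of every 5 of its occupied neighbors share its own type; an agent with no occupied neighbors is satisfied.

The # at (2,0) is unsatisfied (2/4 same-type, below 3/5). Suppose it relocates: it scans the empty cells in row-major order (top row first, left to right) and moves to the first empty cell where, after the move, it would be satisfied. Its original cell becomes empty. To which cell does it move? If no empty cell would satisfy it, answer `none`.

(2,1)

Vacating (2,0). Empty cells in order:
  (2,1): 3/5 same-type → satisfied — stop here.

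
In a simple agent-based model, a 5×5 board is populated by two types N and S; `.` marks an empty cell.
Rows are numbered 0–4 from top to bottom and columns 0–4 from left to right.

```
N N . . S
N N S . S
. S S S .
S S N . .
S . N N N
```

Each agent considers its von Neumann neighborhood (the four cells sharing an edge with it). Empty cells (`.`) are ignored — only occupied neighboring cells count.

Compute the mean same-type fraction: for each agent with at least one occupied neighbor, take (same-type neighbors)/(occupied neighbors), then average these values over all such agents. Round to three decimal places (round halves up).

(0,0)N 2/2
(0,1)N 2/2
(0,4)S 1/1
(1,0)N 2/2
(1,1)N 2/4
(1,2)S 1/2
(1,4)S 1/1
(2,1)S 2/3
(2,2)S 3/4
(2,3)S 1/1
(3,0)S 2/2
(3,1)S 2/3
(3,2)N 1/3
(4,0)S 1/1
(4,2)N 2/2
(4,3)N 2/2
(4,4)N 1/1
Sum over 17 agents: 2/2 + 2/2 + 1/1 + 2/2 + 2/4 + 1/2 + 1/1 + 2/3 + 3/4 + 1/1 + 2/2 + 2/3 + 1/3 + 1/1 + 2/2 + 2/2 + 1/1 = 173/12; mean = 173/12 ÷ 17 = 173/204 = 0.848039… → 0.848.

0.848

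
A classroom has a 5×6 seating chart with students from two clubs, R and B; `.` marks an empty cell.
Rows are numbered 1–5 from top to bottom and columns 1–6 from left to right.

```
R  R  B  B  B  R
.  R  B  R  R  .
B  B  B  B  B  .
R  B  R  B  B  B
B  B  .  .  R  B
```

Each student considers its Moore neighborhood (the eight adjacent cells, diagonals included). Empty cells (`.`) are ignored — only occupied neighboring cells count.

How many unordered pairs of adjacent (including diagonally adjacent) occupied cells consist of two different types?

Scan each occupied cell's neighbors to the right and below (and the two forward diagonals) so each pair is counted once.
Row 1: R(1,1)–R(1,2)= R(1,1)–R(2,2)= R(1,2)–B(1,3)≠ R(1,2)–R(2,2)= R(1,2)–B(2,3)≠ B(1,3)–B(1,4)= B(1,3)–B(2,3)= B(1,3)–R(2,4)≠ B(1,3)–R(2,2)≠ B(1,4)–B(1,5)= B(1,4)–R(2,4)≠ B(1,4)–R(2,5)≠ B(1,4)–B(2,3)= B(1,5)–R(1,6)≠ B(1,5)–R(2,5)≠ B(1,5)–R(2,4)≠ R(1,6)–R(2,5)=  → 9/17 unlike.
Row 2: R(2,2)–B(2,3)≠ R(2,2)–B(3,2)≠ R(2,2)–B(3,3)≠ R(2,2)–B(3,1)≠ B(2,3)–R(2,4)≠ B(2,3)–B(3,3)= B(2,3)–B(3,4)= B(2,3)–B(3,2)= R(2,4)–R(2,5)= R(2,4)–B(3,4)≠ R(2,4)–B(3,5)≠ R(2,4)–B(3,3)≠ R(2,5)–B(3,5)≠ R(2,5)–B(3,4)≠  → 10/14 unlike.
Row 3: B(3,1)–B(3,2)= B(3,1)–R(4,1)≠ B(3,1)–B(4,2)= B(3,2)–B(3,3)= B(3,2)–B(4,2)= B(3,2)–R(4,3)≠ B(3,2)–R(4,1)≠ B(3,3)–B(3,4)= B(3,3)–R(4,3)≠ B(3,3)–B(4,4)= B(3,3)–B(4,2)= B(3,4)–B(3,5)= B(3,4)–B(4,4)= B(3,4)–B(4,5)= B(3,4)–R(4,3)≠ B(3,5)–B(4,5)= B(3,5)–B(4,6)= B(3,5)–B(4,4)=  → 5/18 unlike.
Row 4: R(4,1)–B(4,2)≠ R(4,1)–B(5,1)≠ R(4,1)–B(5,2)≠ B(4,2)–R(4,3)≠ B(4,2)–B(5,2)= B(4,2)–B(5,1)= R(4,3)–B(4,4)≠ R(4,3)–B(5,2)≠ B(4,4)–B(4,5)= B(4,4)–R(5,5)≠ B(4,5)–B(4,6)= B(4,5)–R(5,5)≠ B(4,5)–B(5,6)= B(4,6)–B(5,6)= B(4,6)–R(5,5)≠  → 9/15 unlike.
Row 5: B(5,1)–B(5,2)= R(5,5)–B(5,6)≠  → 1/2 unlike.
Total adjacent occupied pairs: 66; unlike-type pairs: 34.

34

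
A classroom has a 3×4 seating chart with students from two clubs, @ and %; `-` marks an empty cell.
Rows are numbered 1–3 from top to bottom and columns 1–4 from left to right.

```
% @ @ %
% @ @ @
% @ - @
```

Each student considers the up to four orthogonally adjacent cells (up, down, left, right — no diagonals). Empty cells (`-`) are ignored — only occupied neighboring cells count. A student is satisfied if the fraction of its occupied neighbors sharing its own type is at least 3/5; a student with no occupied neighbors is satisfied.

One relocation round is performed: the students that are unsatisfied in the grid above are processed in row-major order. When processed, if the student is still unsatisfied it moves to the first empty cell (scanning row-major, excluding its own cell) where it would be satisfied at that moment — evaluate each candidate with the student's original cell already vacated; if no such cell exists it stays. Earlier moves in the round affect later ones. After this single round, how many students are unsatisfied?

2

Initially unsatisfied (in order): (1,1), (1,4), (3,1), (3,2).
  (1,1): no empty cell satisfies it; stays.
  (1,4): no empty cell satisfies it; stays.
  (3,1): no empty cell satisfies it; stays.
  (3,2) → (3,3).
Resulting grid:
% @ @ %
% @ @ @
% - @ @
Unsatisfied now: (1,1), (1,4).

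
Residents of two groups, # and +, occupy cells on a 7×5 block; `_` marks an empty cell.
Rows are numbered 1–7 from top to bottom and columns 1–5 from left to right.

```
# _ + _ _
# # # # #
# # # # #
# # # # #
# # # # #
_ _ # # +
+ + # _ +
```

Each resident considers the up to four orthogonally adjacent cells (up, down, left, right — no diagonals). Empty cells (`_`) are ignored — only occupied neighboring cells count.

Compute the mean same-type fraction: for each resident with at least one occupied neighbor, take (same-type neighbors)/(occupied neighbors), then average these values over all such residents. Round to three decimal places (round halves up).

Row 1: (1,1)# 1/1 · (1,3)+ 0/1
Row 2: (2,1)# 3/3 · (2,2)# 3/3 · (2,3)# 3/4 · (2,4)# 3/3 · (2,5)# 2/2
Row 3: (3,1)# 3/3 · (3,2)# 4/4 · (3,3)# 4/4 · (3,4)# 4/4 · (3,5)# 3/3
Row 4: (4,1)# 3/3 · (4,2)# 4/4 · (4,3)# 4/4 · (4,4)# 4/4 · (4,5)# 3/3
Row 5: (5,1)# 2/2 · (5,2)# 3/3 · (5,3)# 4/4 · (5,4)# 4/4 · (5,5)# 2/3
Row 6: (6,3)# 3/3 · (6,4)# 2/3 · (6,5)+ 1/3
Row 7: (7,1)+ 1/1 · (7,2)+ 1/2 · (7,3)# 1/2 · (7,5)+ 1/1
Sum over 29 residents: 1/1 + 0/1 + 3/3 + 3/3 + 3/4 + 3/3 + 2/2 + 3/3 + 4/4 + 4/4 + 4/4 + 3/3 + 3/3 + 4/4 + 4/4 + 4/4 + 3/3 + 2/2 + 3/3 + 4/4 + 4/4 + 2/3 + 3/3 + 2/3 + 1/3 + 1/1 + 1/2 + 1/2 + 1/1 = 305/12; mean = 305/12 ÷ 29 = 305/348 = 0.876436… → 0.876.

0.876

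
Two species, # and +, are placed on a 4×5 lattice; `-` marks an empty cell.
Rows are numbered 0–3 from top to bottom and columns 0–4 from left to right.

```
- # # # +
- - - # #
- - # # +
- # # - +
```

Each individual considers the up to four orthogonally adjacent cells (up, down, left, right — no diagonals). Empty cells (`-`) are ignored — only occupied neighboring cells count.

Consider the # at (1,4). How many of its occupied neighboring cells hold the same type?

1

Occupied neighbors of (1,4): (0,4)=+, (2,4)=+, (1,3)=#.
Same type (#): 1 of 3.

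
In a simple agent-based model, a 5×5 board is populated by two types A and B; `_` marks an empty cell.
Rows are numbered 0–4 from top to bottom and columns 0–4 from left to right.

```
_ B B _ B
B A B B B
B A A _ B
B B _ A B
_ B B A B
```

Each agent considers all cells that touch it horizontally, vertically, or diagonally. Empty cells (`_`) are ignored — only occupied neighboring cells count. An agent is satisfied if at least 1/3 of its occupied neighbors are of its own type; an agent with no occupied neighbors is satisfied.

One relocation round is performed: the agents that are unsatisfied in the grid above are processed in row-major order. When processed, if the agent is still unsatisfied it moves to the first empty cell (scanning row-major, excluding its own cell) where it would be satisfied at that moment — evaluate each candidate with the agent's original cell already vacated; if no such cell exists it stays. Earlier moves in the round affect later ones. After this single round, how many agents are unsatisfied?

0

Initially unsatisfied (in order): (1,1), (2,1), (4,3).
  (1,1) → (3,2).
  (2,1) → (2,3).
  (4,3): now satisfied by earlier moves; stays.
Resulting grid:
_ B B _ B
B _ B B B
B _ A A B
B B A A B
_ B B A B
All satisfied now.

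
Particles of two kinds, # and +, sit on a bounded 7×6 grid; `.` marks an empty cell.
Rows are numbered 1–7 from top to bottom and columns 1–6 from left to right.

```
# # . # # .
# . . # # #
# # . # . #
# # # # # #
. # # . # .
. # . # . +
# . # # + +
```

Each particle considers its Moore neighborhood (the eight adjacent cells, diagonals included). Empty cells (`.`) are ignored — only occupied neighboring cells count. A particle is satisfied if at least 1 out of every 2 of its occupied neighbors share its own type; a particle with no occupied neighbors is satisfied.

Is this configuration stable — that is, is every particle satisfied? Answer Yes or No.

Yes

Row 1: (1,1)# 2/2 ok · (1,2)# 2/2 ok · (1,4)# 3/3 ok · (1,5)# 4/4 ok
Row 2: (2,1)# 4/4 ok · (2,4)# 4/4 ok · (2,5)# 6/6 ok · (2,6)# 3/3 ok
Row 3: (3,1)# 4/4 ok · (3,2)# 5/5 ok · (3,4)# 5/5 ok · (3,6)# 4/4 ok
Row 4: (4,1)# 4/4 ok · (4,2)# 6/6 ok · (4,3)# 6/6 ok · (4,4)# 5/5 ok · (4,5)# 5/5 ok · (4,6)# 3/3 ok
Row 5: (5,2)# 5/5 ok · (5,3)# 6/6 ok · (5,5)# 4/5 ok
Row 6: (6,2)# 4/4 ok · (6,4)# 4/5 ok · (6,6)+ 2/3 ok
Row 7: (7,1)# 1/1 ok · (7,3)# 3/3 ok · (7,4)# 2/3 ok · (7,5)+ 2/4 ok · (7,6)+ 2/2 ok
All meet the threshold, so the configuration is stable.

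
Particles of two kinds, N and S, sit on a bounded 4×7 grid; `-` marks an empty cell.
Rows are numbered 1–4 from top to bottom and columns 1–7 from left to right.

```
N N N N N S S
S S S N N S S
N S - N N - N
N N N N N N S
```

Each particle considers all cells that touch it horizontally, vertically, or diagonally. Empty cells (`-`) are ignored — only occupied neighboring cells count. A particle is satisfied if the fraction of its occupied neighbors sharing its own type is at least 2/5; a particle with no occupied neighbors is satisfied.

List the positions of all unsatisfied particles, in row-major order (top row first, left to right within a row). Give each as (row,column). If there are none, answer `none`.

Row 1: (1,1)N 1/3 unhappy · (1,2)N 2/5 ok · (1,3)N 3/5 ok · (1,4)N 4/5 ok · (1,5)N 3/5 ok · (1,6)S 3/5 ok · (1,7)S 3/3 ok
Row 2: (2,1)S 2/5 ok · (2,2)S 3/7 ok · (2,3)S 2/7 unhappy · (2,4)N 6/7 ok · (2,5)N 5/7 ok · (2,6)S 3/7 ok · (2,7)S 3/4 ok
Row 3: (3,1)N 2/5 ok · (3,2)S 3/7 ok · (3,4)N 6/7 ok · (3,5)N 6/7 ok · (3,7)N 1/4 unhappy
Row 4: (4,1)N 2/3 ok · (4,2)N 3/4 ok · (4,3)N 3/4 ok · (4,4)N 4/4 ok · (4,5)N 4/4 ok · (4,6)N 3/4 ok · (4,7)S 0/2 unhappy

(1,1), (2,3), (3,7), (4,7)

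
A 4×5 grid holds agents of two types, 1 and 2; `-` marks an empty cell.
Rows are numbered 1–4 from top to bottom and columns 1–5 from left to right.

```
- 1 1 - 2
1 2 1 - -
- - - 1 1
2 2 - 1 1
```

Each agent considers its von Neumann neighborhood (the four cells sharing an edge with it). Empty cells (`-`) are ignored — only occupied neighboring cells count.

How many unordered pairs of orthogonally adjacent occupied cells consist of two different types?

3

Scan each occupied cell's neighbors to the right and below so each pair is counted once.
Row 1: 1(1,2)–1(1,3)= 1(1,2)–2(2,2)≠ 1(1,3)–1(2,3)=  → 1/3 unlike.
Row 2: 1(2,1)–2(2,2)≠ 2(2,2)–1(2,3)≠  → 2/2 unlike.
Row 3: 1(3,4)–1(3,5)= 1(3,4)–1(4,4)= 1(3,5)–1(4,5)=  → 0/3 unlike.
Row 4: 2(4,1)–2(4,2)= 1(4,4)–1(4,5)=  → 0/2 unlike.
Total adjacent occupied pairs: 10; unlike-type pairs: 3.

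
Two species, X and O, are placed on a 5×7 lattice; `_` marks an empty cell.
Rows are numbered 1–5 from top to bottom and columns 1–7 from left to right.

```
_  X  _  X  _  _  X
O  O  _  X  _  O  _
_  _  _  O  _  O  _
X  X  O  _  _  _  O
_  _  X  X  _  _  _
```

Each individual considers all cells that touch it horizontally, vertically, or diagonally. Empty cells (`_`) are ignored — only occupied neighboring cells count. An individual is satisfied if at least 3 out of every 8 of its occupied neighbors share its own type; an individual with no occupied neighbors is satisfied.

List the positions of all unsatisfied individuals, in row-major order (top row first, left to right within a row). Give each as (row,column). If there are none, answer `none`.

(1,2), (1,7), (4,3)

(1,2)X 0/2 not
(1,4)X 1/1 satisfied
(1,7)X 0/1 not
(2,1)O 1/2 satisfied
(2,2)O 1/2 satisfied
(2,4)X 1/2 satisfied
(2,6)O 1/2 satisfied
(3,4)O 1/2 satisfied
(3,6)O 2/2 satisfied
(4,1)X 1/1 satisfied
(4,2)X 2/3 satisfied
(4,3)O 1/4 not
(4,7)O 1/1 satisfied
(5,3)X 2/3 satisfied
(5,4)X 1/2 satisfied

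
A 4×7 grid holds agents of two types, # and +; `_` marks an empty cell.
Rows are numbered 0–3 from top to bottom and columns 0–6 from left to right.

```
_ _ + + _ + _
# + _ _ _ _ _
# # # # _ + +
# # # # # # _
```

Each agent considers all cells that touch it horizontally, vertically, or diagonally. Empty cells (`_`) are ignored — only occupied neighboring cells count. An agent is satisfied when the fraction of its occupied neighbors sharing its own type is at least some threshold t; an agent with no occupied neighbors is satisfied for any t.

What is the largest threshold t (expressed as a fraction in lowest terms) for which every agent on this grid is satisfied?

Row 0: (0,2)+ 2/2 · (0,3)+ 1/1 · (0,5)+ — no occupied neighbors
Row 1: (1,0)# 2/3 · (1,1)+ 1/5
Row 2: (2,0)# 4/5 · (2,1)# 6/7 · (2,2)# 5/6 · (2,3)# 4/4 · (2,5)+ 1/3 · (2,6)+ 1/2
Row 3: (3,0)# 3/3 · (3,1)# 5/5 · (3,2)# 5/5 · (3,3)# 4/4 · (3,4)# 3/4 · (3,5)# 1/3
The smallest same-type fraction is 1/5 at (1,1), which reduces to 1/5. Any threshold above that leaves this agent unsatisfied.

1/5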